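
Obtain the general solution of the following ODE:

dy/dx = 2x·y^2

Separating variables and integrating:
-1/y = x^2 + C

General solution: y^-1 = -x^2 + C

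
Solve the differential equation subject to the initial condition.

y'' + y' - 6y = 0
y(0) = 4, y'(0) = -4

General solution: y = C₁e^(2x) + C₂e^(-3x)
Applying ICs: C₁ = 8/5, C₂ = 12/5
Particular solution: y = (8/5)e^(2x) + (12/5)e^(-3x)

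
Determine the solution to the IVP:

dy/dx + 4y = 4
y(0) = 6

General solution: y = 1 + Ce^(-4x)
Applying y(0) = 6: C = 6 - 1 = 5
Particular solution: y = 1 + 5e^(-4x)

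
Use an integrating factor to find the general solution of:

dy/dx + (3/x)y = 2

Using integrating factor method:

General solution: y = (1/2)x + Cx^(-3)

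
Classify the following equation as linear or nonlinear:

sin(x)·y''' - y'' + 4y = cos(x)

Linear (y and its derivatives appear to the first power only, no products of y terms)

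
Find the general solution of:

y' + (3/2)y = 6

Using integrating factor method:

General solution: y = 4 + Ce^(-3x/2)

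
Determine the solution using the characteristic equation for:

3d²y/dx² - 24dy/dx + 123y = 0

Characteristic equation: 3r² - 24r + 123 = 0
Divide by 3: r² - 8r + 41 = 0
Roots: r = 4 ± 5i (complex conjugates)
General solution: y = e^(4x)(C₁cos(5x) + C₂sin(5x))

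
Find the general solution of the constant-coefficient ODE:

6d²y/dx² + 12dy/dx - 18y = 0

Characteristic equation: 6r² + 12r - 18 = 0
Divide by 6: r² + 2r - 3 = 0
Roots: r = 1, -3 (distinct real)
General solution: y = C₁e^x + C₂e^(-3x)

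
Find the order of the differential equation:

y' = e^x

The order is 1 (highest derivative is of order 1).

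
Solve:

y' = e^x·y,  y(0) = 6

General solution: y = Ce^(e^x)
Applying IC y(0) = 6:
Particular solution: y = 6e^(e^x - 1)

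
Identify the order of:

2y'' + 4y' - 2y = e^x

The order is 2 (highest derivative is of order 2).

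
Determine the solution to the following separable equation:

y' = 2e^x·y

Separating variables and integrating:
ln|y| = 2e^x + C

General solution: y = Ce^(2e^x)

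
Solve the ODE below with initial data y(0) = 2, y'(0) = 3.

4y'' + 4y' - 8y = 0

General solution: y = C₁e^x + C₂e^(-2x)
Applying ICs: C₁ = 7/3, C₂ = -1/3
Particular solution: y = (7/3)e^x - (1/3)e^(-2x)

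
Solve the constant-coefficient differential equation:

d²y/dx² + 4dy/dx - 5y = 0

Characteristic equation: r² + 4r - 5 = 0
Roots: r = 1, -5 (distinct real)
General solution: y = C₁e^x + C₂e^(-5x)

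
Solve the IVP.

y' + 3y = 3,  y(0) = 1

General solution: y = 1 + Ce^(-3x)
Applying y(0) = 1: C = 1 - 1 = 0
Particular solution: y = 1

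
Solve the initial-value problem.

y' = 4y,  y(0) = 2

General solution: y = Ce^(4x)
Applying IC y(0) = 2:
Particular solution: y = 2e^(4x)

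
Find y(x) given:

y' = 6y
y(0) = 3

General solution: y = Ce^(6x)
Applying IC y(0) = 3:
Particular solution: y = 3e^(6x)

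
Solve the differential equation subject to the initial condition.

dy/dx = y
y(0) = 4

General solution: y = Ce^x
Applying IC y(0) = 4:
Particular solution: y = 4e^x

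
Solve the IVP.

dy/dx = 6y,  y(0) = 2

General solution: y = Ce^(6x)
Applying IC y(0) = 2:
Particular solution: y = 2e^(6x)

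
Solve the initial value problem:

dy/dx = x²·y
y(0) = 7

General solution: y = Ce^(x³/3)
Applying IC y(0) = 7:
Particular solution: y = 7e^(x³/3)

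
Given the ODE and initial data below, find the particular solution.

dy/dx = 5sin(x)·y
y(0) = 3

General solution: y = Ce^(-5cos(x))
Applying IC y(0) = 3:
Particular solution: y = 3e^(5(1-cos(x)))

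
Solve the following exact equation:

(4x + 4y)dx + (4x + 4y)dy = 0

Verify exactness: ∂M/∂y = ∂N/∂x ✓
Find F(x,y) such that ∂F/∂x = M, ∂F/∂y = N
Solution: 2x² + 4xy + 2y² = C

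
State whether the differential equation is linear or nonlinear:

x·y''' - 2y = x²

Linear (y and its derivatives appear to the first power only, no products of y terms)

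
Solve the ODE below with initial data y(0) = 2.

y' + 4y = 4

General solution: y = 1 + Ce^(-4x)
Applying y(0) = 2: C = 2 - 1 = 1
Particular solution: y = 1 + e^(-4x)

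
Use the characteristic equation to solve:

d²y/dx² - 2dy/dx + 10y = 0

Characteristic equation: r² - 2r + 10 = 0
Roots: r = 1 ± 3i (complex conjugates)
General solution: y = e^x(C₁cos(3x) + C₂sin(3x))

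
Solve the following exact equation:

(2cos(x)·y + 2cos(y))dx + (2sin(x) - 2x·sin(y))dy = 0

Verify exactness: ∂M/∂y = ∂N/∂x ✓
Find F(x,y) such that ∂F/∂x = M, ∂F/∂y = N
Solution: 2sin(x)·y + 2x·cos(y) = C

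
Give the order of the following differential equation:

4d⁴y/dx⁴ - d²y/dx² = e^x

The order is 4 (highest derivative is of order 4).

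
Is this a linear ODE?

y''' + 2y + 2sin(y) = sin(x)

No. Nonlinear (sin(y) is nonlinear in y)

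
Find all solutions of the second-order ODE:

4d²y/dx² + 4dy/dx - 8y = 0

Characteristic equation: 4r² + 4r - 8 = 0
Divide by 4: r² + r - 2 = 0
Roots: r = 1, -2 (distinct real)
General solution: y = C₁e^x + C₂e^(-2x)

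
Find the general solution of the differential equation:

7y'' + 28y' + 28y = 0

Characteristic equation: 7r² + 28r + 28 = 0
Divide by 7: r² + 4r + 4 = 0
Factored: (r + 2)² = 0
Repeated root: r = -2
General solution: y = (C₁ + C₂x)e^(-2x)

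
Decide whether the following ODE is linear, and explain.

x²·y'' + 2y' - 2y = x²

Linear (y and its derivatives appear to the first power only, no products of y terms)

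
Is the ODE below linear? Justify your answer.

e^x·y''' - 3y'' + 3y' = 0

Yes. Linear (y and its derivatives appear to the first power only, no products of y terms)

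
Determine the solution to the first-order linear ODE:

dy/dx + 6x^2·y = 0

Using integrating factor method:

General solution: y = Ce^(-2x^3)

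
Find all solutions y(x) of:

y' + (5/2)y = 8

Using integrating factor method:

General solution: y = 16/5 + Ce^(-5x/2)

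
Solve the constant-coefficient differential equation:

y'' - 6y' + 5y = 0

Characteristic equation: r² - 6r + 5 = 0
Roots: r = 5, 1 (distinct real)
General solution: y = C₁e^(5x) + C₂e^x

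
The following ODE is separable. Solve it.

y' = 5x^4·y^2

Separating variables and integrating:
-1/y = x^5 + C

General solution: y^-1 = -x^5 + C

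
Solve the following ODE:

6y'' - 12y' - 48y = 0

Characteristic equation: 6r² - 12r - 48 = 0
Divide by 6: r² - 2r - 8 = 0
Roots: r = 4, -2 (distinct real)
General solution: y = C₁e^(4x) + C₂e^(-2x)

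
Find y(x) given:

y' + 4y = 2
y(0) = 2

General solution: y = 1/2 + Ce^(-4x)
Applying y(0) = 2: C = 2 - 1/2 = 3/2
Particular solution: y = 1/2 + (3/2)e^(-4x)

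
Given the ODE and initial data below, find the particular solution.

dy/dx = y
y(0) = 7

General solution: y = Ce^x
Applying IC y(0) = 7:
Particular solution: y = 7e^x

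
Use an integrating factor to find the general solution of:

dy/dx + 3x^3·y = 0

Using integrating factor method:

General solution: y = Ce^(-3x^4/4)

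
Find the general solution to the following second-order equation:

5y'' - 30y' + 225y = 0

Characteristic equation: 5r² - 30r + 225 = 0
Divide by 5: r² - 6r + 45 = 0
Roots: r = 3 ± 6i (complex conjugates)
General solution: y = e^(3x)(C₁cos(6x) + C₂sin(6x))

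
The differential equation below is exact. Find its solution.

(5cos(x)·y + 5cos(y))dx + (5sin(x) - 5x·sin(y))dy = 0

Verify exactness: ∂M/∂y = ∂N/∂x ✓
Find F(x,y) such that ∂F/∂x = M, ∂F/∂y = N
Solution: 5sin(x)·y + 5x·cos(y) = C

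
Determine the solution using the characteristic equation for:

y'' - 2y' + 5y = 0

Characteristic equation: r² - 2r + 5 = 0
Roots: r = 1 ± 2i (complex conjugates)
General solution: y = e^x(C₁cos(2x) + C₂sin(2x))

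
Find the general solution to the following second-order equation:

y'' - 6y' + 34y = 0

Characteristic equation: r² - 6r + 34 = 0
Roots: r = 3 ± 5i (complex conjugates)
General solution: y = e^(3x)(C₁cos(5x) + C₂sin(5x))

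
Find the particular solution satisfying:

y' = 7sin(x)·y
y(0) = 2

General solution: y = Ce^(-7cos(x))
Applying IC y(0) = 2:
Particular solution: y = 2e^(7(1-cos(x)))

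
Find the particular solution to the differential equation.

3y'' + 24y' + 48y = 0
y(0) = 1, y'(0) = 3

General solution: y = (C₁ + C₂x)e^(-4x)
Repeated root r = -4
Applying ICs: C₁ = 1, C₂ = 7
Particular solution: y = (1 + 7x)e^(-4x)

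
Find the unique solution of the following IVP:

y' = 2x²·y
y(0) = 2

General solution: y = Ce^(2x³/3)
Applying IC y(0) = 2:
Particular solution: y = 2e^(2x³/3)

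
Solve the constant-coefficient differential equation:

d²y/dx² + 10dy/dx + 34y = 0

Characteristic equation: r² + 10r + 34 = 0
Roots: r = -5 ± 3i (complex conjugates)
General solution: y = e^(-5x)(C₁cos(3x) + C₂sin(3x))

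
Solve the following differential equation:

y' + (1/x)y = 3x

Using integrating factor method:

General solution: y = x^2 + C/x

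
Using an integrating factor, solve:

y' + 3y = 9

Using integrating factor method:

General solution: y = 3 + Ce^(-3x)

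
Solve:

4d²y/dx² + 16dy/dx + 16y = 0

Characteristic equation: 4r² + 16r + 16 = 0
Divide by 4: r² + 4r + 4 = 0
Factored: (r + 2)² = 0
Repeated root: r = -2
General solution: y = (C₁ + C₂x)e^(-2x)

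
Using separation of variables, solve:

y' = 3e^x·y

Separating variables and integrating:
ln|y| = 3e^x + C

General solution: y = Ce^(3e^x)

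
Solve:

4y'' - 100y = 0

Characteristic equation: 4r² - 100 = 0
Divide by 4: r² - 25 = 0
Roots: r = 5, -5 (distinct real)
General solution: y = C₁e^(5x) + C₂e^(-5x)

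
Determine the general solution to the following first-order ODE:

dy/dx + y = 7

Using integrating factor method:

General solution: y = 7 + Ce^(-x)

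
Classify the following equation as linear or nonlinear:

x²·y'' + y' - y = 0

Linear (y and its derivatives appear to the first power only, no products of y terms)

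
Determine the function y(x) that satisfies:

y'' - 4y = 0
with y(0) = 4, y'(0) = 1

General solution: y = C₁e^(2x) + C₂e^(-2x)
Applying ICs: C₁ = 9/4, C₂ = 7/4
Particular solution: y = (9/4)e^(2x) + (7/4)e^(-2x)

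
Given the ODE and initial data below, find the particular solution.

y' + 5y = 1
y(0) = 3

General solution: y = 1/5 + Ce^(-5x)
Applying y(0) = 3: C = 3 - 1/5 = 14/5
Particular solution: y = 1/5 + (14/5)e^(-5x)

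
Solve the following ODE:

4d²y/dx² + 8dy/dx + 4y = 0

Characteristic equation: 4r² + 8r + 4 = 0
Divide by 4: r² + 2r + 1 = 0
Factored: (r + 1)² = 0
Repeated root: r = -1
General solution: y = (C₁ + C₂x)e^(-x)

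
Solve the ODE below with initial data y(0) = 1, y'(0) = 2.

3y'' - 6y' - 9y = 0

General solution: y = C₁e^(3x) + C₂e^(-x)
Applying ICs: C₁ = 3/4, C₂ = 1/4
Particular solution: y = (3/4)e^(3x) + (1/4)e^(-x)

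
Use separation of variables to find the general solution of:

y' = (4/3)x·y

Separating variables and integrating:
ln|y| = 2x^2/3 + C

General solution: y = Ce^(2x^2/3)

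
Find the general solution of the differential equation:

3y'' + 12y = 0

Characteristic equation: 3r² + 12 = 0
Divide by 3: r² + 4 = 0
Roots: r = ±2i (complex conjugates)
General solution: y = C₁cos(2x) + C₂sin(2x)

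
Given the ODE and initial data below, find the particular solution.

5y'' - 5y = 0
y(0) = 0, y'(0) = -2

General solution: y = C₁e^x + C₂e^(-x)
Applying ICs: C₁ = -1, C₂ = 1
Particular solution: y = -e^x + e^(-x)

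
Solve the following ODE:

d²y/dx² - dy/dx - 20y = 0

Characteristic equation: r² - r - 20 = 0
Roots: r = 5, -4 (distinct real)
General solution: y = C₁e^(5x) + C₂e^(-4x)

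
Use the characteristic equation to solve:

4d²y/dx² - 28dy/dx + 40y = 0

Characteristic equation: 4r² - 28r + 40 = 0
Divide by 4: r² - 7r + 10 = 0
Roots: r = 5, 2 (distinct real)
General solution: y = C₁e^(5x) + C₂e^(2x)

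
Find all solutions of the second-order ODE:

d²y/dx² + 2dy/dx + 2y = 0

Characteristic equation: r² + 2r + 2 = 0
Roots: r = -1 ± i (complex conjugates)
General solution: y = e^(-x)(C₁cos(x) + C₂sin(x))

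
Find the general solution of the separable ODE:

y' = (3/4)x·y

Separating variables and integrating:
ln|y| = 3x^2/8 + C

General solution: y = Ce^(3x^2/8)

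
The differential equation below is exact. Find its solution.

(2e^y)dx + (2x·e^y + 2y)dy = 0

Verify exactness: ∂M/∂y = ∂N/∂x ✓
Find F(x,y) such that ∂F/∂x = M, ∂F/∂y = N
Solution: 2x·e^y + y² = C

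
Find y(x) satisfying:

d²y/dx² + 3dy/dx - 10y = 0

Characteristic equation: r² + 3r - 10 = 0
Roots: r = 2, -5 (distinct real)
General solution: y = C₁e^(2x) + C₂e^(-5x)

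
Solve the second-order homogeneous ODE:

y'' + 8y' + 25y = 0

Characteristic equation: r² + 8r + 25 = 0
Roots: r = -4 ± 3i (complex conjugates)
General solution: y = e^(-4x)(C₁cos(3x) + C₂sin(3x))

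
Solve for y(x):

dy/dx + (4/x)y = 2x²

Using integrating factor method:

General solution: y = (2/7)x^3 + Cx^(-4)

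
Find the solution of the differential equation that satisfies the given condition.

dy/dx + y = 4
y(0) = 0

General solution: y = 4 + Ce^(-x)
Applying y(0) = 0: C = 0 - 4 = -4
Particular solution: y = 4 - 4e^(-x)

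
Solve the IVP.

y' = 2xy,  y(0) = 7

General solution: y = Ce^(x²)
Applying IC y(0) = 7:
Particular solution: y = 7e^(x²)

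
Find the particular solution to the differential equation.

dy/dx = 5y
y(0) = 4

General solution: y = Ce^(5x)
Applying IC y(0) = 4:
Particular solution: y = 4e^(5x)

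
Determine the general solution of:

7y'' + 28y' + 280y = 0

Characteristic equation: 7r² + 28r + 280 = 0
Divide by 7: r² + 4r + 40 = 0
Roots: r = -2 ± 6i (complex conjugates)
General solution: y = e^(-2x)(C₁cos(6x) + C₂sin(6x))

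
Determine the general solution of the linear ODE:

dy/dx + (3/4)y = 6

Using integrating factor method:

General solution: y = 8 + Ce^(-3x/4)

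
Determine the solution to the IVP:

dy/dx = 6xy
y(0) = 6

General solution: y = Ce^(3x²)
Applying IC y(0) = 6:
Particular solution: y = 6e^(3x²)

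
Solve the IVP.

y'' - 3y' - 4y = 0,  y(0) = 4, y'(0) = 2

General solution: y = C₁e^(4x) + C₂e^(-x)
Applying ICs: C₁ = 6/5, C₂ = 14/5
Particular solution: y = (6/5)e^(4x) + (14/5)e^(-x)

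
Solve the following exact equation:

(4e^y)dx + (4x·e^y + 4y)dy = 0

Verify exactness: ∂M/∂y = ∂N/∂x ✓
Find F(x,y) such that ∂F/∂x = M, ∂F/∂y = N
Solution: 4x·e^y + 2y² = C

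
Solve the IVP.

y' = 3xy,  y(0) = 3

General solution: y = Ce^(3x²/2)
Applying IC y(0) = 3:
Particular solution: y = 3e^(3x²/2)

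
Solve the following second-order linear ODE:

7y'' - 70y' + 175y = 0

Characteristic equation: 7r² - 70r + 175 = 0
Divide by 7: r² - 10r + 25 = 0
Factored: (r - 5)² = 0
Repeated root: r = 5
General solution: y = (C₁ + C₂x)e^(5x)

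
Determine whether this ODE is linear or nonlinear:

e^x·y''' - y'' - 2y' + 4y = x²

Linear (y and its derivatives appear to the first power only, no products of y terms)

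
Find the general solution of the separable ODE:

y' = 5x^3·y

Separating variables and integrating:
ln|y| = 5x^4/4 + C

General solution: y = Ce^(5x^4/4)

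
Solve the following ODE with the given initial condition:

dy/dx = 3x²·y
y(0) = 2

General solution: y = Ce^(x³)
Applying IC y(0) = 2:
Particular solution: y = 2e^(x³)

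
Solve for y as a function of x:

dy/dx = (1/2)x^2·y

Separating variables and integrating:
ln|y| = x^3/6 + C

General solution: y = Ce^(x^3/6)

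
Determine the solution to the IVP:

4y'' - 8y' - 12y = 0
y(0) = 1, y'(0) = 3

General solution: y = C₁e^(3x) + C₂e^(-x)
Applying ICs: C₁ = 1, C₂ = 0
Particular solution: y = e^(3x)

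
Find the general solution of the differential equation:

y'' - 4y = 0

Characteristic equation: r² - 4 = 0
Roots: r = 2, -2 (distinct real)
General solution: y = C₁e^(2x) + C₂e^(-2x)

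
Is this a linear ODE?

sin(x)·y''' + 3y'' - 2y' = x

Yes. Linear (y and its derivatives appear to the first power only, no products of y terms)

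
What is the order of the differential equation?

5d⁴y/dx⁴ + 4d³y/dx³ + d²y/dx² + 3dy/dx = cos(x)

The order is 4 (highest derivative is of order 4).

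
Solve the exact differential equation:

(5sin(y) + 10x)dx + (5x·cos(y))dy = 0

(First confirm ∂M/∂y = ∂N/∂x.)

Verify exactness: ∂M/∂y = ∂N/∂x ✓
Find F(x,y) such that ∂F/∂x = M, ∂F/∂y = N
Solution: 5x·sin(y) + 5x² = C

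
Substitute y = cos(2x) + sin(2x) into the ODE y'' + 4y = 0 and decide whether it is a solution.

Verification:
y'' = -4cos(2x) - 4sin(2x)
y'' + 4y = 0 ✓

Yes, it is a solution.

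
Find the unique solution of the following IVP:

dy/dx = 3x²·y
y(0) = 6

General solution: y = Ce^(x³)
Applying IC y(0) = 6:
Particular solution: y = 6e^(x³)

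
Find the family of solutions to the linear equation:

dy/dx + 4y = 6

Using integrating factor method:

General solution: y = 3/2 + Ce^(-4x)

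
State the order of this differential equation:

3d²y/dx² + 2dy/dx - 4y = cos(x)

The order is 2 (highest derivative is of order 2).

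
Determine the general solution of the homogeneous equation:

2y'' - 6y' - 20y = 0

Characteristic equation: 2r² - 6r - 20 = 0
Divide by 2: r² - 3r - 10 = 0
Roots: r = 5, -2 (distinct real)
General solution: y = C₁e^(5x) + C₂e^(-2x)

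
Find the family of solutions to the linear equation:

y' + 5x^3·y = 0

Using integrating factor method:

General solution: y = Ce^(-5x^4/4)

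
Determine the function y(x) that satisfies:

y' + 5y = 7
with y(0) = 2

General solution: y = 7/5 + Ce^(-5x)
Applying y(0) = 2: C = 2 - 7/5 = 3/5
Particular solution: y = 7/5 + (3/5)e^(-5x)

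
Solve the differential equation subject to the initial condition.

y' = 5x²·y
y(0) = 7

General solution: y = Ce^(5x³/3)
Applying IC y(0) = 7:
Particular solution: y = 7e^(5x³/3)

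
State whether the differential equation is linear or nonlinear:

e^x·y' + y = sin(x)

Linear (y and its derivatives appear to the first power only, no products of y terms)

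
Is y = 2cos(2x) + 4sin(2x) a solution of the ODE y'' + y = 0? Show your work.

Verification:
y'' = -8cos(2x) - 16sin(2x)
y'' + y ≠ 0 (frequency mismatch: got 4 instead of 1)

No, it is not a solution.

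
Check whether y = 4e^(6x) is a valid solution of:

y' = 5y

Verification:
y = 4e^(6x)
y' = 24e^(6x)
But 5y = 20e^(6x)
y' ≠ 5y — the derivative does not match

No, it is not a solution.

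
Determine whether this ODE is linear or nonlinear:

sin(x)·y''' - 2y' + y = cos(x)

Linear (y and its derivatives appear to the first power only, no products of y terms)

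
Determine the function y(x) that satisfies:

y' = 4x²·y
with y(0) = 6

General solution: y = Ce^(4x³/3)
Applying IC y(0) = 6:
Particular solution: y = 6e^(4x³/3)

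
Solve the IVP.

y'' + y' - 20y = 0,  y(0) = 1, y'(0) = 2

General solution: y = C₁e^(4x) + C₂e^(-5x)
Applying ICs: C₁ = 7/9, C₂ = 2/9
Particular solution: y = (7/9)e^(4x) + (2/9)e^(-5x)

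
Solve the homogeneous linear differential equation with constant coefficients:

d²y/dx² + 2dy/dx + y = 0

Characteristic equation: r² + 2r + 1 = 0
Factored: (r + 1)² = 0
Repeated root: r = -1
General solution: y = (C₁ + C₂x)e^(-x)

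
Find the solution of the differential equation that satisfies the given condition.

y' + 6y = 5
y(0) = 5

General solution: y = 5/6 + Ce^(-6x)
Applying y(0) = 5: C = 5 - 5/6 = 25/6
Particular solution: y = 5/6 + (25/6)e^(-6x)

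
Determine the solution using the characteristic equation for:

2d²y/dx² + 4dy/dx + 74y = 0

Characteristic equation: 2r² + 4r + 74 = 0
Divide by 2: r² + 2r + 37 = 0
Roots: r = -1 ± 6i (complex conjugates)
General solution: y = e^(-x)(C₁cos(6x) + C₂sin(6x))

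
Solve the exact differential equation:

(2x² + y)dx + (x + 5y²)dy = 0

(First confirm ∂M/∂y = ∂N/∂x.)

Verify exactness: ∂M/∂y = ∂N/∂x ✓
Find F(x,y) such that ∂F/∂x = M, ∂F/∂y = N
Solution: 2x³/3 + xy + 5y³/3 = C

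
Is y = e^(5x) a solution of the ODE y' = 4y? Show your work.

Verification:
y = e^(5x)
y' = 5e^(5x)
But 4y = 4e^(5x)
y' ≠ 4y — the derivative does not match

No, it is not a solution.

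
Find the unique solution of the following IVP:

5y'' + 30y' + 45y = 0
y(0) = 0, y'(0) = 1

General solution: y = (C₁ + C₂x)e^(-3x)
Repeated root r = -3
Applying ICs: C₁ = 0, C₂ = 1
Particular solution: y = xe^(-3x)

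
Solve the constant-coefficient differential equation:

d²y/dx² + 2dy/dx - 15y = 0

Characteristic equation: r² + 2r - 15 = 0
Roots: r = 3, -5 (distinct real)
General solution: y = C₁e^(3x) + C₂e^(-5x)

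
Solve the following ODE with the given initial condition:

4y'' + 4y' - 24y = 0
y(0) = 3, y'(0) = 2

General solution: y = C₁e^(2x) + C₂e^(-3x)
Applying ICs: C₁ = 11/5, C₂ = 4/5
Particular solution: y = (11/5)e^(2x) + (4/5)e^(-3x)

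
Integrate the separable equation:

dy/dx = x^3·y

Separating variables and integrating:
ln|y| = x^4/4 + C

General solution: y = Ce^(x^4/4)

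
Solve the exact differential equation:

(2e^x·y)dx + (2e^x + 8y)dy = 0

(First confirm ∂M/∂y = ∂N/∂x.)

Verify exactness: ∂M/∂y = ∂N/∂x ✓
Find F(x,y) such that ∂F/∂x = M, ∂F/∂y = N
Solution: 2e^x·y + 4y² = C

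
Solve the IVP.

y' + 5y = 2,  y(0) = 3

General solution: y = 2/5 + Ce^(-5x)
Applying y(0) = 3: C = 3 - 2/5 = 13/5
Particular solution: y = 2/5 + (13/5)e^(-5x)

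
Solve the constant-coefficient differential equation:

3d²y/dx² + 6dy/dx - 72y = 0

Characteristic equation: 3r² + 6r - 72 = 0
Divide by 3: r² + 2r - 24 = 0
Roots: r = 4, -6 (distinct real)
General solution: y = C₁e^(4x) + C₂e^(-6x)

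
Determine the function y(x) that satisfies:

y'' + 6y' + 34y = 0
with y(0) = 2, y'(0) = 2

General solution: y = e^(-3x)(C₁cos(5x) + C₂sin(5x))
Complex roots r = -3 ± 5i
Applying ICs: C₁ = 2, C₂ = 8/5
Particular solution: y = e^(-3x)(2cos(5x) + (8/5)sin(5x))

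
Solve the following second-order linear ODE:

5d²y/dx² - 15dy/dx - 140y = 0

Characteristic equation: 5r² - 15r - 140 = 0
Divide by 5: r² - 3r - 28 = 0
Roots: r = 7, -4 (distinct real)
General solution: y = C₁e^(7x) + C₂e^(-4x)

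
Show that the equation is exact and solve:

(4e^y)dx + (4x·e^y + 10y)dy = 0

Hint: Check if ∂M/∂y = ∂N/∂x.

Verify exactness: ∂M/∂y = ∂N/∂x ✓
Find F(x,y) such that ∂F/∂x = M, ∂F/∂y = N
Solution: 4x·e^y + 5y² = C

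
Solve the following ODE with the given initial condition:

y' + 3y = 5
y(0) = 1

General solution: y = 5/3 + Ce^(-3x)
Applying y(0) = 1: C = 1 - 5/3 = -2/3
Particular solution: y = 5/3 - (2/3)e^(-3x)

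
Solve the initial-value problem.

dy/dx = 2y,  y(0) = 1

General solution: y = Ce^(2x)
Applying IC y(0) = 1:
Particular solution: y = e^(2x)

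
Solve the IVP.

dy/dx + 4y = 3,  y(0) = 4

General solution: y = 3/4 + Ce^(-4x)
Applying y(0) = 4: C = 4 - 3/4 = 13/4
Particular solution: y = 3/4 + (13/4)e^(-4x)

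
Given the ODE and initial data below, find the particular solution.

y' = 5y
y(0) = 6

General solution: y = Ce^(5x)
Applying IC y(0) = 6:
Particular solution: y = 6e^(5x)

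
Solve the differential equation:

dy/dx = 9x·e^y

Separating variables and integrating:
-e^(-y) = 9x²/2 + C

General solution: y = -ln(C - 9x²/2)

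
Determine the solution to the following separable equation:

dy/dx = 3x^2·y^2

Separating variables and integrating:
-1/y = x^3 + C

General solution: y^-1 = -x^3 + C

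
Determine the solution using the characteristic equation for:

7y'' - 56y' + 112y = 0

Characteristic equation: 7r² - 56r + 112 = 0
Divide by 7: r² - 8r + 16 = 0
Factored: (r - 4)² = 0
Repeated root: r = 4
General solution: y = (C₁ + C₂x)e^(4x)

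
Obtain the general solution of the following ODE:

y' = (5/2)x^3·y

Separating variables and integrating:
ln|y| = 5x^4/8 + C

General solution: y = Ce^(5x^4/8)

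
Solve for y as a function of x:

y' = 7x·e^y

Separating variables and integrating:
-e^(-y) = 7x²/2 + C

General solution: y = -ln(C - 7x²/2)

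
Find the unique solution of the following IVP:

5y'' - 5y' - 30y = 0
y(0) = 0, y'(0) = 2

General solution: y = C₁e^(3x) + C₂e^(-2x)
Applying ICs: C₁ = 2/5, C₂ = -2/5
Particular solution: y = (2/5)e^(3x) - (2/5)e^(-2x)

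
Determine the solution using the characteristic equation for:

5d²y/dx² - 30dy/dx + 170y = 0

Characteristic equation: 5r² - 30r + 170 = 0
Divide by 5: r² - 6r + 34 = 0
Roots: r = 3 ± 5i (complex conjugates)
General solution: y = e^(3x)(C₁cos(5x) + C₂sin(5x))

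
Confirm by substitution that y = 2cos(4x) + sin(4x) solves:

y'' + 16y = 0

Verification:
y'' = -32cos(4x) - 16sin(4x)
y'' + 16y = 0 ✓

Yes, it is a solution.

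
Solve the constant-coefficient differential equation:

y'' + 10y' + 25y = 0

Characteristic equation: r² + 10r + 25 = 0
Factored: (r + 5)² = 0
Repeated root: r = -5
General solution: y = (C₁ + C₂x)e^(-5x)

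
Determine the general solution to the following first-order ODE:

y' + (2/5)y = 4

Using integrating factor method:

General solution: y = 10 + Ce^(-2x/5)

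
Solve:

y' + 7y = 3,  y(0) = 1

General solution: y = 3/7 + Ce^(-7x)
Applying y(0) = 1: C = 1 - 3/7 = 4/7
Particular solution: y = 3/7 + (4/7)e^(-7x)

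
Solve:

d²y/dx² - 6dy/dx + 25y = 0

Characteristic equation: r² - 6r + 25 = 0
Roots: r = 3 ± 4i (complex conjugates)
General solution: y = e^(3x)(C₁cos(4x) + C₂sin(4x))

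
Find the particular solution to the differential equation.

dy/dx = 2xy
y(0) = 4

General solution: y = Ce^(x²)
Applying IC y(0) = 4:
Particular solution: y = 4e^(x²)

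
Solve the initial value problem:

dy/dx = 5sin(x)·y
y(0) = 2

General solution: y = Ce^(-5cos(x))
Applying IC y(0) = 2:
Particular solution: y = 2e^(5(1-cos(x)))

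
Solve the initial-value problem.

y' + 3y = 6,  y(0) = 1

General solution: y = 2 + Ce^(-3x)
Applying y(0) = 1: C = 1 - 2 = -1
Particular solution: y = 2 - e^(-3x)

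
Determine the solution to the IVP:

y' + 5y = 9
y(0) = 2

General solution: y = 9/5 + Ce^(-5x)
Applying y(0) = 2: C = 2 - 9/5 = 1/5
Particular solution: y = 9/5 + (1/5)e^(-5x)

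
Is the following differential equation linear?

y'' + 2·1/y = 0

No. Nonlinear (1/y term)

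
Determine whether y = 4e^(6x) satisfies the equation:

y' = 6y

Verification:
y = 4e^(6x)
y' = 24e^(6x)
6y = 24e^(6x)
y' = 6y ✓

Yes, it is a solution.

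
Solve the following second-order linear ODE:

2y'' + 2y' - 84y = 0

Characteristic equation: 2r² + 2r - 84 = 0
Divide by 2: r² + r - 42 = 0
Roots: r = 6, -7 (distinct real)
General solution: y = C₁e^(6x) + C₂e^(-7x)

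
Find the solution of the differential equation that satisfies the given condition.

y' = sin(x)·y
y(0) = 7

General solution: y = Ce^(-cos(x))
Applying IC y(0) = 7:
Particular solution: y = 7e^(1-cos(x))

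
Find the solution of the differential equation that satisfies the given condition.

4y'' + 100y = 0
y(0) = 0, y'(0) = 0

General solution: y = C₁cos(5x) + C₂sin(5x)
Complex roots r = ±5i
Applying ICs: C₁ = 0, C₂ = 0
Particular solution: y = 0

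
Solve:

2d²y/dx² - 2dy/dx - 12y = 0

Characteristic equation: 2r² - 2r - 12 = 0
Divide by 2: r² - r - 6 = 0
Roots: r = 3, -2 (distinct real)
General solution: y = C₁e^(3x) + C₂e^(-2x)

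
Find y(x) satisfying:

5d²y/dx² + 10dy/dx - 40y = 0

Characteristic equation: 5r² + 10r - 40 = 0
Divide by 5: r² + 2r - 8 = 0
Roots: r = 2, -4 (distinct real)
General solution: y = C₁e^(2x) + C₂e^(-4x)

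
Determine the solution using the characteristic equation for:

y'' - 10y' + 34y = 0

Characteristic equation: r² - 10r + 34 = 0
Roots: r = 5 ± 3i (complex conjugates)
General solution: y = e^(5x)(C₁cos(3x) + C₂sin(3x))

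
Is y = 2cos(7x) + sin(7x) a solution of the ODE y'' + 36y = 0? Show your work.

Verification:
y'' = -98cos(7x) - 49sin(7x)
y'' + 36y ≠ 0 (frequency mismatch: got 49 instead of 36)

No, it is not a solution.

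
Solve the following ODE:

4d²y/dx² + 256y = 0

Characteristic equation: 4r² + 256 = 0
Divide by 4: r² + 64 = 0
Roots: r = ±8i (complex conjugates)
General solution: y = C₁cos(8x) + C₂sin(8x)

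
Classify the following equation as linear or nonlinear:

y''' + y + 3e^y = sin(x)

Nonlinear (e^y is nonlinear in y)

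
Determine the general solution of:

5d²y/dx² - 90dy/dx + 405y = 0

Characteristic equation: 5r² - 90r + 405 = 0
Divide by 5: r² - 18r + 81 = 0
Factored: (r - 9)² = 0
Repeated root: r = 9
General solution: y = (C₁ + C₂x)e^(9x)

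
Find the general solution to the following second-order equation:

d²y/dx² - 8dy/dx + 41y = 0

Characteristic equation: r² - 8r + 41 = 0
Roots: r = 4 ± 5i (complex conjugates)
General solution: y = e^(4x)(C₁cos(5x) + C₂sin(5x))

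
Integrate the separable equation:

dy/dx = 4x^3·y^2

Separating variables and integrating:
-1/y = x^4 + C

General solution: y^-1 = -x^4 + C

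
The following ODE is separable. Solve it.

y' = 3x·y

Separating variables and integrating:
ln|y| = 3x^2/2 + C

General solution: y = Ce^(3x^2/2)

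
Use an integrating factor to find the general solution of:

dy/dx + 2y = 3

Using integrating factor method:

General solution: y = 3/2 + Ce^(-2x)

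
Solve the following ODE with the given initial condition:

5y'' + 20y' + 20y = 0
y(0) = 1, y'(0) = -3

General solution: y = (C₁ + C₂x)e^(-2x)
Repeated root r = -2
Applying ICs: C₁ = 1, C₂ = -1
Particular solution: y = (1 - x)e^(-2x)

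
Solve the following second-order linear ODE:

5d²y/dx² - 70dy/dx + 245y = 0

Characteristic equation: 5r² - 70r + 245 = 0
Divide by 5: r² - 14r + 49 = 0
Factored: (r - 7)² = 0
Repeated root: r = 7
General solution: y = (C₁ + C₂x)e^(7x)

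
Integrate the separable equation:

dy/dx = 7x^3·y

Separating variables and integrating:
ln|y| = 7x^4/4 + C

General solution: y = Ce^(7x^4/4)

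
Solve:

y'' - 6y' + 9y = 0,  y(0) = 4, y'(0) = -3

General solution: y = (C₁ + C₂x)e^(3x)
Repeated root r = 3
Applying ICs: C₁ = 4, C₂ = -15
Particular solution: y = (4 - 15x)e^(3x)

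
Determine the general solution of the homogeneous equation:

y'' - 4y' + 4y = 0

Characteristic equation: r² - 4r + 4 = 0
Factored: (r - 2)² = 0
Repeated root: r = 2
General solution: y = (C₁ + C₂x)e^(2x)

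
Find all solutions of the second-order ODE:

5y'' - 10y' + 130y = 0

Characteristic equation: 5r² - 10r + 130 = 0
Divide by 5: r² - 2r + 26 = 0
Roots: r = 1 ± 5i (complex conjugates)
General solution: y = e^x(C₁cos(5x) + C₂sin(5x))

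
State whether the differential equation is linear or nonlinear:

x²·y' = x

Linear (y and its derivatives appear to the first power only, no products of y terms)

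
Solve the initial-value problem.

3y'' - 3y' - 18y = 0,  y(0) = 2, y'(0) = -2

General solution: y = C₁e^(3x) + C₂e^(-2x)
Applying ICs: C₁ = 2/5, C₂ = 8/5
Particular solution: y = (2/5)e^(3x) + (8/5)e^(-2x)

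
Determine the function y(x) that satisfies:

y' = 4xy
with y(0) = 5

General solution: y = Ce^(2x²)
Applying IC y(0) = 5:
Particular solution: y = 5e^(2x²)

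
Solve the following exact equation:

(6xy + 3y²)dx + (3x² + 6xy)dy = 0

Verify exactness: ∂M/∂y = ∂N/∂x ✓
Find F(x,y) such that ∂F/∂x = M, ∂F/∂y = N
Solution: 3x²y + 3xy² = C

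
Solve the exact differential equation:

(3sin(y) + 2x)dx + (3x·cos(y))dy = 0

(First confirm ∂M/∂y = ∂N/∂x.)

Verify exactness: ∂M/∂y = ∂N/∂x ✓
Find F(x,y) such that ∂F/∂x = M, ∂F/∂y = N
Solution: 3x·sin(y) + x² = C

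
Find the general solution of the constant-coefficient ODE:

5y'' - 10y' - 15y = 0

Characteristic equation: 5r² - 10r - 15 = 0
Divide by 5: r² - 2r - 3 = 0
Roots: r = 3, -1 (distinct real)
General solution: y = C₁e^(3x) + C₂e^(-x)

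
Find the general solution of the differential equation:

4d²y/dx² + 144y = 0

Characteristic equation: 4r² + 144 = 0
Divide by 4: r² + 36 = 0
Roots: r = ±6i (complex conjugates)
General solution: y = C₁cos(6x) + C₂sin(6x)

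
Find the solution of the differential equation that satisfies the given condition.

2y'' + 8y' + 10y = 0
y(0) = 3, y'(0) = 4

General solution: y = e^(-2x)(C₁cos(x) + C₂sin(x))
Complex roots r = -2 ± i
Applying ICs: C₁ = 3, C₂ = 10
Particular solution: y = e^(-2x)(3cos(x) + 10sin(x))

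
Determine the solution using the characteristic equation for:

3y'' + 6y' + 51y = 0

Characteristic equation: 3r² + 6r + 51 = 0
Divide by 3: r² + 2r + 17 = 0
Roots: r = -1 ± 4i (complex conjugates)
General solution: y = e^(-x)(C₁cos(4x) + C₂sin(4x))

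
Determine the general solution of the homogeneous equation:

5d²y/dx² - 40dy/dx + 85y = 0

Characteristic equation: 5r² - 40r + 85 = 0
Divide by 5: r² - 8r + 17 = 0
Roots: r = 4 ± i (complex conjugates)
General solution: y = e^(4x)(C₁cos(x) + C₂sin(x))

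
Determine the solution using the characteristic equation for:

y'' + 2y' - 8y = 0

Characteristic equation: r² + 2r - 8 = 0
Roots: r = 2, -4 (distinct real)
General solution: y = C₁e^(2x) + C₂e^(-4x)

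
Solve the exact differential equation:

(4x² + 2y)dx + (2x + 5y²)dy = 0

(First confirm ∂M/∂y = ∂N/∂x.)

Verify exactness: ∂M/∂y = ∂N/∂x ✓
Find F(x,y) such that ∂F/∂x = M, ∂F/∂y = N
Solution: 4x³/3 + 2xy + 5y³/3 = C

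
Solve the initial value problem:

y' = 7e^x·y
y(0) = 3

General solution: y = Ce^(7e^x)
Applying IC y(0) = 3:
Particular solution: y = 3e^(7(e^x - 1))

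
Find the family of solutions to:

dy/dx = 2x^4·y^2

Separating variables and integrating:
-1/y = 2x^5/5 + C

General solution: y^-1 = (-2/5)x^5 + C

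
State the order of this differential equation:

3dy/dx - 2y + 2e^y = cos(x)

The order is 1 (highest derivative is of order 1).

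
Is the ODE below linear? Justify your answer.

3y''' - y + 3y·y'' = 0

No. Nonlinear (y·y'' term)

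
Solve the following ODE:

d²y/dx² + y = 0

Characteristic equation: r² + 1 = 0
Roots: r = ±i (complex conjugates)
General solution: y = C₁cos(x) + C₂sin(x)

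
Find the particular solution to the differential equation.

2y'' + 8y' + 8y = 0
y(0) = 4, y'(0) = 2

General solution: y = (C₁ + C₂x)e^(-2x)
Repeated root r = -2
Applying ICs: C₁ = 4, C₂ = 10
Particular solution: y = (4 + 10x)e^(-2x)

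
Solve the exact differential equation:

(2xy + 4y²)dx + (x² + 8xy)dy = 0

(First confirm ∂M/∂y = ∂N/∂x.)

Verify exactness: ∂M/∂y = ∂N/∂x ✓
Find F(x,y) such that ∂F/∂x = M, ∂F/∂y = N
Solution: x²y + 4xy² = C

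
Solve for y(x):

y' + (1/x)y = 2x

Using integrating factor method:

General solution: y = (2/3)x^2 + C/x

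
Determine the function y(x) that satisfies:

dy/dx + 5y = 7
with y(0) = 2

General solution: y = 7/5 + Ce^(-5x)
Applying y(0) = 2: C = 2 - 7/5 = 3/5
Particular solution: y = 7/5 + (3/5)e^(-5x)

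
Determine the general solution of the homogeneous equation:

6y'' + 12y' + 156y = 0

Characteristic equation: 6r² + 12r + 156 = 0
Divide by 6: r² + 2r + 26 = 0
Roots: r = -1 ± 5i (complex conjugates)
General solution: y = e^(-x)(C₁cos(5x) + C₂sin(5x))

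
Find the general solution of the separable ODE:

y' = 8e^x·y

Separating variables and integrating:
ln|y| = 8e^x + C

General solution: y = Ce^(8e^x)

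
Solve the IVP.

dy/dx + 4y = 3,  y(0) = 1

General solution: y = 3/4 + Ce^(-4x)
Applying y(0) = 1: C = 1 - 3/4 = 1/4
Particular solution: y = 3/4 + (1/4)e^(-4x)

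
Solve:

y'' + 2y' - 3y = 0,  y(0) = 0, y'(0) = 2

General solution: y = C₁e^x + C₂e^(-3x)
Applying ICs: C₁ = 1/2, C₂ = -1/2
Particular solution: y = (1/2)e^x - (1/2)e^(-3x)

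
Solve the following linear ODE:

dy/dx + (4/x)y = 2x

Using integrating factor method:

General solution: y = (1/3)x^2 + Cx^(-4)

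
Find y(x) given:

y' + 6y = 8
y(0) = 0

General solution: y = 4/3 + Ce^(-6x)
Applying y(0) = 0: C = 0 - 4/3 = -4/3
Particular solution: y = 4/3 - (4/3)e^(-6x)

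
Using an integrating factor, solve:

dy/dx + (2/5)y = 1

Using integrating factor method:

General solution: y = 5/2 + Ce^(-2x/5)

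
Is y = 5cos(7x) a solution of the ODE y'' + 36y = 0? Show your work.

Verification:
y'' = -245cos(7x)
y'' + 36y ≠ 0 (frequency mismatch: got 49 instead of 36)

No, it is not a solution.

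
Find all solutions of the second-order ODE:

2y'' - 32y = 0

Characteristic equation: 2r² - 32 = 0
Divide by 2: r² - 16 = 0
Roots: r = 4, -4 (distinct real)
General solution: y = C₁e^(4x) + C₂e^(-4x)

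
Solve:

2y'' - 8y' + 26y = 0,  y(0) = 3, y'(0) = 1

General solution: y = e^(2x)(C₁cos(3x) + C₂sin(3x))
Complex roots r = 2 ± 3i
Applying ICs: C₁ = 3, C₂ = -5/3
Particular solution: y = e^(2x)(3cos(3x) - (5/3)sin(3x))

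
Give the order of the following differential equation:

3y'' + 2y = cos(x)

The order is 2 (highest derivative is of order 2).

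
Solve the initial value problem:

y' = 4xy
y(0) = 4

General solution: y = Ce^(2x²)
Applying IC y(0) = 4:
Particular solution: y = 4e^(2x²)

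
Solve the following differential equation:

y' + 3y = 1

Using integrating factor method:

General solution: y = 1/3 + Ce^(-3x)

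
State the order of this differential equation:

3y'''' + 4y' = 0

The order is 4 (highest derivative is of order 4).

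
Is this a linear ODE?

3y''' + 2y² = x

No. Nonlinear (y² term)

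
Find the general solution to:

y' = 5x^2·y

Separating variables and integrating:
ln|y| = 5x^3/3 + C

General solution: y = Ce^(5x^3/3)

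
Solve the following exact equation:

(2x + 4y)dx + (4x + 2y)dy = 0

Verify exactness: ∂M/∂y = ∂N/∂x ✓
Find F(x,y) such that ∂F/∂x = M, ∂F/∂y = N
Solution: x² + 4xy + y² = C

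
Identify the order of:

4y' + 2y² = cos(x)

The order is 1 (highest derivative is of order 1).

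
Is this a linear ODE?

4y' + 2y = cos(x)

Yes. Linear (y and its derivatives appear to the first power only, no products of y terms)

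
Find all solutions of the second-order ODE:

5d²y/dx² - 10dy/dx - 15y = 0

Characteristic equation: 5r² - 10r - 15 = 0
Divide by 5: r² - 2r - 3 = 0
Roots: r = 3, -1 (distinct real)
General solution: y = C₁e^(3x) + C₂e^(-x)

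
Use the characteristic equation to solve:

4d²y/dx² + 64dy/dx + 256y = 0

Characteristic equation: 4r² + 64r + 256 = 0
Divide by 4: r² + 16r + 64 = 0
Factored: (r + 8)² = 0
Repeated root: r = -8
General solution: y = (C₁ + C₂x)e^(-8x)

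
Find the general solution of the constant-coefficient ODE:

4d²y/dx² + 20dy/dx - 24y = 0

Characteristic equation: 4r² + 20r - 24 = 0
Divide by 4: r² + 5r - 6 = 0
Roots: r = 1, -6 (distinct real)
General solution: y = C₁e^x + C₂e^(-6x)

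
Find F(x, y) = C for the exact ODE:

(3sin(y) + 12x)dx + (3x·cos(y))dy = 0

Verify exactness: ∂M/∂y = ∂N/∂x ✓
Find F(x,y) such that ∂F/∂x = M, ∂F/∂y = N
Solution: 3x·sin(y) + 6x² = C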